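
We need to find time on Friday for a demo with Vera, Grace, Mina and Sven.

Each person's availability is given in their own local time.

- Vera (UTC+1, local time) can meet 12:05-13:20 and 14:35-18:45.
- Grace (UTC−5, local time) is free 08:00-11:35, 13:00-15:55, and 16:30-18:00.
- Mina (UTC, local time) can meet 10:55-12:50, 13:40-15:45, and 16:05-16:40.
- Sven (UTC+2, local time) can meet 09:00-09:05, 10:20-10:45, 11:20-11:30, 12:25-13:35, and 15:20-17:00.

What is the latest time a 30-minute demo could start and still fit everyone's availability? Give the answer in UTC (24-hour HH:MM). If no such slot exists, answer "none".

14:30

Vera → UTC: 11:05–12:20, 13:35–17:45.
Grace → UTC: 13:00–16:35, 18:00–20:55, 21:30–23:00.
Mina → UTC: 10:55–12:50, 13:40–15:45, 16:05–16:40.
Sven → UTC: 07:00–07:05, 08:20–08:45, 09:20–09:30, 10:25–11:35, 13:20–15:00.
Vera ∩ Grace: 13:35–16:35.
Vera ∩ Grace ∩ Mina: 13:40–15:45, 16:05–16:35.
Vera ∩ Grace ∩ Mina ∩ Sven: 13:40–15:00.
Windows ≥ 30 min: 13:40–15:00.
Latest start in the last window 13:40–15:00 is 15:00 − 30 min = 14:30.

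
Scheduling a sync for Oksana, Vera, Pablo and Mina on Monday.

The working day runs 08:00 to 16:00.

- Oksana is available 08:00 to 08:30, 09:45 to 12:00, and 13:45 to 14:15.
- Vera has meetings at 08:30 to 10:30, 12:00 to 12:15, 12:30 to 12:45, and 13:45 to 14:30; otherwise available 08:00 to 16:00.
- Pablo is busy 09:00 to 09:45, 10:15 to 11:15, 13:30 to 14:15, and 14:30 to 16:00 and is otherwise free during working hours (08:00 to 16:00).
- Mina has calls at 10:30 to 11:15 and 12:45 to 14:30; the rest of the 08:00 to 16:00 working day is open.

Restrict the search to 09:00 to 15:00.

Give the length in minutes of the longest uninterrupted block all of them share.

Vera free within 08:00–16:00: 08:00–08:30, 10:30–12:00, 12:15–12:30, 12:45–13:45, 14:30–16:00.
Pablo free within 08:00–16:00: 08:00–09:00, 09:45–10:15, 11:15–13:30, 14:15–14:30.
Mina free within 08:00–16:00: 08:00–10:30, 11:15–12:45, 14:30–16:00.
Oksana ∩ Vera: 08:00–08:30, 10:30–12:00.
Oksana ∩ Vera ∩ Pablo: 08:00–08:30, 11:15–12:00.
Oksana ∩ Vera ∩ Pablo ∩ Mina: 08:00–08:30, 11:15–12:00.
Restricted to 09:00–15:00: 11:15–12:00.
Single common window of 45 minutes.

45 minutes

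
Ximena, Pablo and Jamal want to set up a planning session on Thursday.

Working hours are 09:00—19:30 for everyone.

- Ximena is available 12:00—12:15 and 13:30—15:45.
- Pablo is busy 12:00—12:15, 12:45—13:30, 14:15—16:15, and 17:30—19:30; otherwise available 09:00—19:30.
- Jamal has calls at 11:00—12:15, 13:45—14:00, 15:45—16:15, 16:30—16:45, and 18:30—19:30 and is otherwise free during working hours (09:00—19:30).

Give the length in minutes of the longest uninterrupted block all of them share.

Pablo free within 09:00–19:30: 09:00–12:00, 12:15–12:45, 13:30–14:15, 16:15–17:30.
Jamal free within 09:00–19:30: 09:00–11:00, 12:15–13:45, 14:00–15:45, 16:15–16:30, 16:45–18:30.
Ximena ∩ Pablo: 13:30–14:15.
Ximena ∩ Pablo ∩ Jamal: 13:30–13:45, 14:00–14:15.
Common window lengths: 15, 15 min; longest is 15.

15 minutes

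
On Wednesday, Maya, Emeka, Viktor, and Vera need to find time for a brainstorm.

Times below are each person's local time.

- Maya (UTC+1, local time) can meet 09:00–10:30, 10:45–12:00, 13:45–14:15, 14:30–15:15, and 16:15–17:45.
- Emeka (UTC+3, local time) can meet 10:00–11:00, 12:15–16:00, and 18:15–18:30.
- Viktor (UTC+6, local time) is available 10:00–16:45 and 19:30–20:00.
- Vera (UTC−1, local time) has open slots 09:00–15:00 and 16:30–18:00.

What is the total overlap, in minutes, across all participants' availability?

45 minutes

Maya → UTC: 08:00–09:30, 09:45–11:00, 12:45–13:15, 13:30–14:15, 15:15–16:45.
Emeka → UTC: 07:00–08:00, 09:15–13:00, 15:15–15:30.
Viktor → UTC: 04:00–10:45, 13:30–14:00.
Vera → UTC: 10:00–16:00, 17:30–19:00.
Maya ∩ Emeka: 09:15–09:30, 09:45–11:00, 12:45–13:00, 15:15–15:30.
Maya ∩ Emeka ∩ Viktor: 09:15–09:30, 09:45–10:45.
Maya ∩ Emeka ∩ Viktor ∩ Vera: 10:00–10:45.
Total common minutes: 45.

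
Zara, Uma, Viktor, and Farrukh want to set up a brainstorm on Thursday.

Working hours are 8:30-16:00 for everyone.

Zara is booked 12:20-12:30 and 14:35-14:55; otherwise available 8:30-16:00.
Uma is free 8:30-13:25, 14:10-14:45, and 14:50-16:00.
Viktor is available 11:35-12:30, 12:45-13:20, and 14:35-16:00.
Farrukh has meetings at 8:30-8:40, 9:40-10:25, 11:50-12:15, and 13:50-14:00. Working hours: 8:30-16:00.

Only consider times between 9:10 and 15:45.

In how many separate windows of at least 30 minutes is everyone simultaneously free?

Zara free within 08:30–16:00: 08:30–12:20, 12:30–14:35, 14:55–16:00.
Farrukh free within 08:30–16:00: 08:40–09:40, 10:25–11:50, 12:15–13:50, 14:00–16:00.
Zara ∩ Uma: 08:30–12:20, 12:30–13:25, 14:10–14:35, 14:55–16:00.
Zara ∩ Uma ∩ Viktor: 11:35–12:20, 12:45–13:20, 14:55–16:00.
Zara ∩ Uma ∩ Viktor ∩ Farrukh: 11:35–11:50, 12:15–12:20, 12:45–13:20, 14:55–16:00.
Restricted to 09:10–15:45: 11:35–11:50, 12:15–12:20, 12:45–13:20, 14:55–15:45.
Windows ≥ 30 min: 12:45–13:20, 14:55–15:45.
That's 2 windows.

2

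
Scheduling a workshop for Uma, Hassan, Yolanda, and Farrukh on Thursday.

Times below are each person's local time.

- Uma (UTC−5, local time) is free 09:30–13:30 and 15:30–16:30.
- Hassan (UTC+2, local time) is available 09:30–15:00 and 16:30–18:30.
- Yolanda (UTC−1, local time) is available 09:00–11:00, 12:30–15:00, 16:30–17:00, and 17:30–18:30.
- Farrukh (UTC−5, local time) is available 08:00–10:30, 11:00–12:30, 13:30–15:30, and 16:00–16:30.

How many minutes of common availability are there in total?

60 minutes

Uma → UTC: 14:30–18:30, 20:30–21:30.
Hassan → UTC: 07:30–13:00, 14:30–16:30.
Yolanda → UTC: 10:00–12:00, 13:30–16:00, 17:30–18:00, 18:30–19:30.
Farrukh → UTC: 13:00–15:30, 16:00–17:30, 18:30–20:30, 21:00–21:30.
Uma ∩ Hassan: 14:30–16:30.
Uma ∩ Hassan ∩ Yolanda: 14:30–16:00.
Uma ∩ Hassan ∩ Yolanda ∩ Farrukh: 14:30–15:30.
Total common minutes: 60.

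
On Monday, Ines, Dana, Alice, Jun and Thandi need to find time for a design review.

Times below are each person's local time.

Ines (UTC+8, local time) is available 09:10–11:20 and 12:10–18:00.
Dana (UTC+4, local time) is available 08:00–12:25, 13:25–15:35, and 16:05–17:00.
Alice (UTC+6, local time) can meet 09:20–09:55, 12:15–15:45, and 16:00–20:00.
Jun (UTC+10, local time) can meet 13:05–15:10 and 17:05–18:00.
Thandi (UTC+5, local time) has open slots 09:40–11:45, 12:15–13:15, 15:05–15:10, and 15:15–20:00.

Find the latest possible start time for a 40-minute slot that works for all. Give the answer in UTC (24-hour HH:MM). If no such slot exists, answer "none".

Ines → UTC: 01:10–03:20, 04:10–10:00.
Dana → UTC: 04:00–08:25, 09:25–11:35, 12:05–13:00.
Alice → UTC: 03:20–03:55, 06:15–09:45, 10:00–14:00.
Jun → UTC: 03:05–05:10, 07:05–08:00.
Thandi → UTC: 04:40–06:45, 07:15–08:15, 10:05–10:10, 10:15–15:00.
Ines ∩ Dana: 04:10–08:25, 09:25–10:00.
Ines ∩ Dana ∩ Alice: 06:15–08:25, 09:25–09:45.
Ines ∩ Dana ∩ Alice ∩ Jun: 07:05–08:00.
Ines ∩ Dana ∩ Alice ∩ Jun ∩ Thandi: 07:15–08:00.
Windows ≥ 40 min: 07:15–08:00.
Latest start in the last window 07:15–08:00 is 08:00 − 40 min = 07:20.

07:20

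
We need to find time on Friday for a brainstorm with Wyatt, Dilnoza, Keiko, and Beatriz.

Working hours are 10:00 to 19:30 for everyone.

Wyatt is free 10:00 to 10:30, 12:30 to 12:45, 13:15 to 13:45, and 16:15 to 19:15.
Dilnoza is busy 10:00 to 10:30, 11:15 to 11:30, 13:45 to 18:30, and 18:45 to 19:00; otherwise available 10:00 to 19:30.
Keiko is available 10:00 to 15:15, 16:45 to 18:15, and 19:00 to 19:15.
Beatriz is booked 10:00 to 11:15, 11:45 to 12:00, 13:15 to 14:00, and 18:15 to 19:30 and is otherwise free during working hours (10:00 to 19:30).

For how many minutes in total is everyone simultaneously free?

Dilnoza free within 10:00–19:30: 10:30–11:15, 11:30–13:45, 18:30–18:45, 19:00–19:30.
Beatriz free within 10:00–19:30: 11:15–11:45, 12:00–13:15, 14:00–18:15.
Wyatt ∩ Dilnoza: 12:30–12:45, 13:15–13:45, 18:30–18:45, 19:00–19:15.
Wyatt ∩ Dilnoza ∩ Keiko: 12:30–12:45, 13:15–13:45, 19:00–19:15.
Wyatt ∩ Dilnoza ∩ Keiko ∩ Beatriz: 12:30–12:45.
Total common minutes: 15.

15 minutes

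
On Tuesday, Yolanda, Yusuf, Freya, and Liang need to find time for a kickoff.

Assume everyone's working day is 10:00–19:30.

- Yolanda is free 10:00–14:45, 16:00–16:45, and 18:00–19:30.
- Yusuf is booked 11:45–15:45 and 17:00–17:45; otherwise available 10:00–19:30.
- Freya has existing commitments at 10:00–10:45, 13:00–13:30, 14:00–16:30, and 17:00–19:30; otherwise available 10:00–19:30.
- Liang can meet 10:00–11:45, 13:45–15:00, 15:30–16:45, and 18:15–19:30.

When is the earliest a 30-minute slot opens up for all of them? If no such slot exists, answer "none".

Yusuf free within 10:00–19:30: 10:00–11:45, 15:45–17:00, 17:45–19:30.
Freya free within 10:00–19:30: 10:45–13:00, 13:30–14:00, 16:30–17:00.
Yolanda ∩ Yusuf: 10:00–11:45, 16:00–16:45, 18:00–19:30.
Yolanda ∩ Yusuf ∩ Freya: 10:45–11:45, 16:30–16:45.
Yolanda ∩ Yusuf ∩ Freya ∩ Liang: 10:45–11:45, 16:30–16:45.
Windows ≥ 30 min: 10:45–11:45.
Earliest such window starts at 10:45.

10:45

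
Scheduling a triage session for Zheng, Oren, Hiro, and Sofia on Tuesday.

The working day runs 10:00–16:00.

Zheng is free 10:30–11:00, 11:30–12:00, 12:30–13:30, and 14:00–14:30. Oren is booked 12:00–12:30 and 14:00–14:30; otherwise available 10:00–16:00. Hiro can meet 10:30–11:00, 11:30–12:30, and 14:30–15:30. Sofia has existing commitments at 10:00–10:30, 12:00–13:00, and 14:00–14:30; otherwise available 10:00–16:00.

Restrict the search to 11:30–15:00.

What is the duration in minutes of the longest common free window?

30 minutes

Oren free within 10:00–16:00: 10:00–12:00, 12:30–14:00, 14:30–16:00.
Sofia free within 10:00–16:00: 10:30–12:00, 13:00–14:00, 14:30–16:00.
Zheng ∩ Oren: 10:30–11:00, 11:30–12:00, 12:30–13:30.
Zheng ∩ Oren ∩ Hiro: 10:30–11:00, 11:30–12:00.
Zheng ∩ Oren ∩ Hiro ∩ Sofia: 10:30–11:00, 11:30–12:00.
Restricted to 11:30–15:00: 11:30–12:00.
Single common window of 30 minutes.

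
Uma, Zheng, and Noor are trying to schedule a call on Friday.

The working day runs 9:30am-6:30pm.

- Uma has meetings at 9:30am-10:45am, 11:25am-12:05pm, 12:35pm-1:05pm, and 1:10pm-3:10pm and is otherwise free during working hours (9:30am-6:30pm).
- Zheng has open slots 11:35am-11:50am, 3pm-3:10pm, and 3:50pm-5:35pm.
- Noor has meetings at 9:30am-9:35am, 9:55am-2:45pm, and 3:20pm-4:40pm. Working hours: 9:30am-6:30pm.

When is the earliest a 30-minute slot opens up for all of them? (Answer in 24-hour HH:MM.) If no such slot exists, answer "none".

Uma free within 09:30–18:30: 10:45–11:25, 12:05–12:35, 13:05–13:10, 15:10–18:30.
Noor free within 09:30–18:30: 09:35–09:55, 14:45–15:20, 16:40–18:30.
Uma ∩ Zheng: 15:50–17:35.
Uma ∩ Zheng ∩ Noor: 16:40–17:35.
Windows ≥ 30 min: 16:40–17:35.
Earliest such window starts at 16:40.

16:40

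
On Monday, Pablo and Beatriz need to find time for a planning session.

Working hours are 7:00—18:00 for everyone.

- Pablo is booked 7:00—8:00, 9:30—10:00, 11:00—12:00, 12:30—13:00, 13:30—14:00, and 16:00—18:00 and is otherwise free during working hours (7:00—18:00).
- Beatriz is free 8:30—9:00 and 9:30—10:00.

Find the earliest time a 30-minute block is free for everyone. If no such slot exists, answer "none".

Pablo free within 07:00–18:00: 08:00–09:30, 10:00–11:00, 12:00–12:30, 13:00–13:30, 14:00–16:00.
Pablo ∩ Beatriz: 08:30–09:00.
Windows ≥ 30 min: 08:30–09:00.
Earliest such window starts at 08:30.

08:30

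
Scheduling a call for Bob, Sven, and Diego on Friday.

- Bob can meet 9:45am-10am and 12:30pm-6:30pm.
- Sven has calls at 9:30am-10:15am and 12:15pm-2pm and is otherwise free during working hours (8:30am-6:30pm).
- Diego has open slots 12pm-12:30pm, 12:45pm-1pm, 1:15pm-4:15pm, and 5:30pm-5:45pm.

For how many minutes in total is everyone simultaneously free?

Sven free within 08:30–18:30: 08:30–09:30, 10:15–12:15, 14:00–18:30.
Bob ∩ Sven: 14:00–18:30.
Bob ∩ Sven ∩ Diego: 14:00–16:15, 17:30–17:45.
Total common minutes: 135 + 15 = 150.

150 minutes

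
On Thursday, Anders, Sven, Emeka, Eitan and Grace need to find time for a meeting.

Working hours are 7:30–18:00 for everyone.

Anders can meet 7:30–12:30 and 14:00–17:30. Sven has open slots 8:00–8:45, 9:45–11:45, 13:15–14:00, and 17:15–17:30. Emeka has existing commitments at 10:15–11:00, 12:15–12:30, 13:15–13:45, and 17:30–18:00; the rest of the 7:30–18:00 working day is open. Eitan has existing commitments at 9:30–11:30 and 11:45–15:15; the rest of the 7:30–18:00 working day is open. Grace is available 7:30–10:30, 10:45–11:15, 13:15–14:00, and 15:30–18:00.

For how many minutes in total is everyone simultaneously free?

60 minutes

Emeka free within 07:30–18:00: 07:30–10:15, 11:00–12:15, 12:30–13:15, 13:45–17:30.
Eitan free within 07:30–18:00: 07:30–09:30, 11:30–11:45, 15:15–18:00.
Anders ∩ Sven: 08:00–08:45, 09:45–11:45, 17:15–17:30.
Anders ∩ Sven ∩ Emeka: 08:00–08:45, 09:45–10:15, 11:00–11:45, 17:15–17:30.
Anders ∩ Sven ∩ Emeka ∩ Eitan: 08:00–08:45, 11:30–11:45, 17:15–17:30.
Anders ∩ Sven ∩ Emeka ∩ Eitan ∩ Grace: 08:00–08:45, 17:15–17:30.
Total common minutes: 45 + 15 = 60.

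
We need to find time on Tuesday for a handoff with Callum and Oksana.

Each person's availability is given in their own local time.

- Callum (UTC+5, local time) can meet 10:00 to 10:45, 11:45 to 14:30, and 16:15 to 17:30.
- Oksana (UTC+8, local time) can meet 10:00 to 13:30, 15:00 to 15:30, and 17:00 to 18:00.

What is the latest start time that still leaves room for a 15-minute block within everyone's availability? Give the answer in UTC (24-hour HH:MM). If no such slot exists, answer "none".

Callum → UTC: 05:00–05:45, 06:45–09:30, 11:15–12:30.
Oksana → UTC: 02:00–05:30, 07:00–07:30, 09:00–10:00.
Callum ∩ Oksana: 05:00–05:30, 07:00–07:30, 09:00–09:30.
Windows ≥ 15 min: 05:00–05:30, 07:00–07:30, 09:00–09:30.
Latest start in the last window 09:00–09:30 is 09:30 − 15 min = 09:15.

09:15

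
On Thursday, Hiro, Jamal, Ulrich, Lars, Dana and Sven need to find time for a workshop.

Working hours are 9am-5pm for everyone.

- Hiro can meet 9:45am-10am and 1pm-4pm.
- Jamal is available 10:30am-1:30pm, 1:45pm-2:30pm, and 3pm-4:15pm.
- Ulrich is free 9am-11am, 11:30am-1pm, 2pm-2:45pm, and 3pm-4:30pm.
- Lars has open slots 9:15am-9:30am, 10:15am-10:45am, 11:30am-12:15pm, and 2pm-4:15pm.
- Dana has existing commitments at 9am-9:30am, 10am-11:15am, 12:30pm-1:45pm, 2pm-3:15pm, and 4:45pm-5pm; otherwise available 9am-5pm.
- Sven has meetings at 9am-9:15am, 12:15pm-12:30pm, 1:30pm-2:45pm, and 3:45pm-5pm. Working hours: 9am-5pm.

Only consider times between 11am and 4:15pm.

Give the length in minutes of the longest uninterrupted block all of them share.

Dana free within 09:00–17:00: 09:30–10:00, 11:15–12:30, 13:45–14:00, 15:15–16:45.
Sven free within 09:00–17:00: 09:15–12:15, 12:30–13:30, 14:45–15:45.
Hiro ∩ Jamal: 13:00–13:30, 13:45–14:30, 15:00–16:00.
Hiro ∩ Jamal ∩ Ulrich: 14:00–14:30, 15:00–16:00.
Hiro ∩ Jamal ∩ Ulrich ∩ Lars: 14:00–14:30, 15:00–16:00.
Hiro ∩ Jamal ∩ Ulrich ∩ Lars ∩ Dana: 15:15–16:00.
Hiro ∩ Jamal ∩ Ulrich ∩ Lars ∩ Dana ∩ Sven: 15:15–15:45.
Restricted to 11:00–16:15: 15:15–15:45.
Single common window of 30 minutes.

30 minutes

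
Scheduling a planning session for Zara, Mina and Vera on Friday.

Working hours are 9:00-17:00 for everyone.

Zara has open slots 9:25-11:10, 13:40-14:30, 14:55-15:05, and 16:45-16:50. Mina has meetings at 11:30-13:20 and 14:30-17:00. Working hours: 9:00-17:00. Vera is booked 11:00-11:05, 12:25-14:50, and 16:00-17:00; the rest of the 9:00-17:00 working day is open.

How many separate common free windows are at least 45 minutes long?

1

Mina free within 09:00–17:00: 09:00–11:30, 13:20–14:30.
Vera free within 09:00–17:00: 09:00–11:00, 11:05–12:25, 14:50–16:00.
Zara ∩ Mina: 09:25–11:10, 13:40–14:30.
Zara ∩ Mina ∩ Vera: 09:25–11:00, 11:05–11:10.
Windows ≥ 45 min: 09:25–11:00.
That's 1 window.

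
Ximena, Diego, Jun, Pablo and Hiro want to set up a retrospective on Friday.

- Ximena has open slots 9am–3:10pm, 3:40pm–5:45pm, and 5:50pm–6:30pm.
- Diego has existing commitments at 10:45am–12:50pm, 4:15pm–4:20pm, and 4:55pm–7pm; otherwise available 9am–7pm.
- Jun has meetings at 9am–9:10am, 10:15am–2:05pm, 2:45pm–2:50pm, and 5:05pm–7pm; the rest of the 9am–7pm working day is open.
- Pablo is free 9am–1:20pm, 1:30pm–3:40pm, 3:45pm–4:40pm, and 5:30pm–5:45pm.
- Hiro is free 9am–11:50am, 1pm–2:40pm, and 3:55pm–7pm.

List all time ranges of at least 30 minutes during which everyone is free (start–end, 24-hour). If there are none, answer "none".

09:10–10:15, 14:05–14:40

Diego free within 09:00–19:00: 09:00–10:45, 12:50–16:15, 16:20–16:55.
Jun free within 09:00–19:00: 09:10–10:15, 14:05–14:45, 14:50–17:05.
Ximena ∩ Diego: 09:00–10:45, 12:50–15:10, 15:40–16:15, 16:20–16:55.
Ximena ∩ Diego ∩ Jun: 09:10–10:15, 14:05–14:45, 14:50–15:10, 15:40–16:15, 16:20–16:55.
Ximena ∩ Diego ∩ Jun ∩ Pablo: 09:10–10:15, 14:05–14:45, 14:50–15:10, 15:45–16:15, 16:20–16:40.
Ximena ∩ Diego ∩ Jun ∩ Pablo ∩ Hiro: 09:10–10:15, 14:05–14:40, 15:55–16:15, 16:20–16:40.
Windows ≥ 30 min: 09:10–10:15, 14:05–14:40.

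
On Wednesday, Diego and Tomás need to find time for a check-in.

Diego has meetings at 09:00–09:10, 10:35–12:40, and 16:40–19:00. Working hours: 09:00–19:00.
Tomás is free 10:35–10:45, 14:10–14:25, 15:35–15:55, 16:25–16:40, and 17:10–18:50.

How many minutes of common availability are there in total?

50 minutes

Diego free within 09:00–19:00: 09:10–10:35, 12:40–16:40.
Diego ∩ Tomás: 14:10–14:25, 15:35–15:55, 16:25–16:40.
Total common minutes: 15 + 20 + 15 = 50.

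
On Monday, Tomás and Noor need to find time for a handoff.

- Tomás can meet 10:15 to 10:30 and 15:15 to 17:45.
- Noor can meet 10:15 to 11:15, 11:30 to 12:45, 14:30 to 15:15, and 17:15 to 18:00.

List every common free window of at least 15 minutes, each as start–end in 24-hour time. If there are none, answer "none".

10:15–10:30, 17:15–17:45

Tomás ∩ Noor: 10:15–10:30, 17:15–17:45.
Windows ≥ 15 min: 10:15–10:30, 17:15–17:45.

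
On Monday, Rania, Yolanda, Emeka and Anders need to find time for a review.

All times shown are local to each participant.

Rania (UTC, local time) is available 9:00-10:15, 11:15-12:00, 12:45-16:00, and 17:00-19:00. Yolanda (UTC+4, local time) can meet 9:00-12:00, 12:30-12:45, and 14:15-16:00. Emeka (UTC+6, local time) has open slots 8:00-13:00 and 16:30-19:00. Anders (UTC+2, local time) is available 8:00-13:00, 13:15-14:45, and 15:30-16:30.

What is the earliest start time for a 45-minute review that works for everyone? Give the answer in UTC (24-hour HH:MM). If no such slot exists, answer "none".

Rania → UTC: 09:00–10:15, 11:15–12:00, 12:45–16:00, 17:00–19:00.
Yolanda → UTC: 05:00–08:00, 08:30–08:45, 10:15–12:00.
Emeka → UTC: 02:00–07:00, 10:30–13:00.
Anders → UTC: 06:00–11:00, 11:15–12:45, 13:30–14:30.
Rania ∩ Yolanda: 11:15–12:00.
Rania ∩ Yolanda ∩ Emeka: 11:15–12:00.
Rania ∩ Yolanda ∩ Emeka ∩ Anders: 11:15–12:00.
Windows ≥ 45 min: 11:15–12:00.
Earliest such window starts at 11:15.

11:15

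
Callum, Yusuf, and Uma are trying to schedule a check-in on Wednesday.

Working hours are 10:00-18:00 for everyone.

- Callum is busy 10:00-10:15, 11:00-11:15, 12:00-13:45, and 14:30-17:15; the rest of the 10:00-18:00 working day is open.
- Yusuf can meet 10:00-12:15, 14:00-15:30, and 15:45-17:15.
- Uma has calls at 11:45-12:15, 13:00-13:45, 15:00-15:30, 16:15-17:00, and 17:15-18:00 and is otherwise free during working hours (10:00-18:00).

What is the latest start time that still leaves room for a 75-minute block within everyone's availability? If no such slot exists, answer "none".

none

Callum free within 10:00–18:00: 10:15–11:00, 11:15–12:00, 13:45–14:30, 17:15–18:00.
Uma free within 10:00–18:00: 10:00–11:45, 12:15–13:00, 13:45–15:00, 15:30–16:15, 17:00–17:15.
Callum ∩ Yusuf: 10:15–11:00, 11:15–12:00, 14:00–14:30.
Callum ∩ Yusuf ∩ Uma: 10:15–11:00, 11:15–11:45, 14:00–14:30.
Windows ≥ 75 min: (none).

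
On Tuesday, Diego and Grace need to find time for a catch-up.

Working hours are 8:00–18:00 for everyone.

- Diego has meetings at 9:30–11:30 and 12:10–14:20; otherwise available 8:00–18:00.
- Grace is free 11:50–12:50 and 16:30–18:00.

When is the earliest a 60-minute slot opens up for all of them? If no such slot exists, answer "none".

Diego free within 08:00–18:00: 08:00–09:30, 11:30–12:10, 14:20–18:00.
Diego ∩ Grace: 11:50–12:10, 16:30–18:00.
Windows ≥ 60 min: 16:30–18:00.
Earliest such window starts at 16:30.

16:30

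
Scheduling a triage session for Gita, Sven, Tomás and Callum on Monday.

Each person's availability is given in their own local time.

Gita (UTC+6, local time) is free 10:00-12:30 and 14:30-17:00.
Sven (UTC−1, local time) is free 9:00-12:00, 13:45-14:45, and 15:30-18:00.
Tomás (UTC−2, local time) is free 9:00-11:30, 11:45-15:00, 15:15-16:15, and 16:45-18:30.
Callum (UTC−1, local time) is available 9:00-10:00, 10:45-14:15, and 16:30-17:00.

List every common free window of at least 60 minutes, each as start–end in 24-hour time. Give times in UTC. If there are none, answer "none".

Gita → UTC: 04:00–06:30, 08:30–11:00.
Sven → UTC: 10:00–13:00, 14:45–15:45, 16:30–19:00.
Tomás → UTC: 11:00–13:30, 13:45–17:00, 17:15–18:15, 18:45–20:30.
Callum → UTC: 10:00–11:00, 11:45–15:15, 17:30–18:00.
Gita ∩ Sven: 10:00–11:00.
Gita ∩ Sven ∩ Tomás: (none).
Gita ∩ Sven ∩ Tomás ∩ Callum: (none).
Windows ≥ 60 min: (none).

none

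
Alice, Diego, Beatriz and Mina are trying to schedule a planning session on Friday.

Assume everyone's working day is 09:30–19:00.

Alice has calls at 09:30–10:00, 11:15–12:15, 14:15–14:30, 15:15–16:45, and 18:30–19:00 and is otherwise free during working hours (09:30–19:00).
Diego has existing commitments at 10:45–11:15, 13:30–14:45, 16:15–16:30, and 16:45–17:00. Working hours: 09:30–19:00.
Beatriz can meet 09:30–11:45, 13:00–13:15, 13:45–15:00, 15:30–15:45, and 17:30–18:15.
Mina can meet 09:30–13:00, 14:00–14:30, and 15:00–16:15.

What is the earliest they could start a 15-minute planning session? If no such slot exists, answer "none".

Alice free within 09:30–19:00: 10:00–11:15, 12:15–14:15, 14:30–15:15, 16:45–18:30.
Diego free within 09:30–19:00: 09:30–10:45, 11:15–13:30, 14:45–16:15, 16:30–16:45, 17:00–19:00.
Alice ∩ Diego: 10:00–10:45, 12:15–13:30, 14:45–15:15, 17:00–18:30.
Alice ∩ Diego ∩ Beatriz: 10:00–10:45, 13:00–13:15, 14:45–15:00, 17:30–18:15.
Alice ∩ Diego ∩ Beatriz ∩ Mina: 10:00–10:45.
Windows ≥ 15 min: 10:00–10:45.
Earliest such window starts at 10:00.

10:00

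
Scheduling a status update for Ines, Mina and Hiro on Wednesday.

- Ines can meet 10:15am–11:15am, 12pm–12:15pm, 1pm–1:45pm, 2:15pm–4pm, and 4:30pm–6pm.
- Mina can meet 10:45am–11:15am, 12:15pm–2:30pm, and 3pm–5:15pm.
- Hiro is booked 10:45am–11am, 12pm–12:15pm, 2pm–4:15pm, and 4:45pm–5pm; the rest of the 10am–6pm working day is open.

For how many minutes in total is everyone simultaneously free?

90 minutes

Hiro free within 10:00–18:00: 10:00–10:45, 11:00–12:00, 12:15–14:00, 16:15–16:45, 17:00–18:00.
Ines ∩ Mina: 10:45–11:15, 13:00–13:45, 14:15–14:30, 15:00–16:00, 16:30–17:15.
Ines ∩ Mina ∩ Hiro: 11:00–11:15, 13:00–13:45, 16:30–16:45, 17:00–17:15.
Total common minutes: 15 + 45 + 15 + 15 = 90.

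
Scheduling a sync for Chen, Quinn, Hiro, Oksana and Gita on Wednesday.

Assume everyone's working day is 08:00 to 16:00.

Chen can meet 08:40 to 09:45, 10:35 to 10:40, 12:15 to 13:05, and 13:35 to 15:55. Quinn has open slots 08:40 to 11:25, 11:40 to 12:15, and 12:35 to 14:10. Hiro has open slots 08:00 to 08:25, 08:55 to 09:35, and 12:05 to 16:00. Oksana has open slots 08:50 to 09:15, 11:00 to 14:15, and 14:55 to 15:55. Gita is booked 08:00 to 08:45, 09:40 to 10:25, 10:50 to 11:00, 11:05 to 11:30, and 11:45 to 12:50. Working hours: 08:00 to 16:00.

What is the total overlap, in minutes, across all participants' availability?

70 minutes

Gita free within 08:00–16:00: 08:45–09:40, 10:25–10:50, 11:00–11:05, 11:30–11:45, 12:50–16:00.
Chen ∩ Quinn: 08:40–09:45, 10:35–10:40, 12:35–13:05, 13:35–14:10.
Chen ∩ Quinn ∩ Hiro: 08:55–09:35, 12:35–13:05, 13:35–14:10.
Chen ∩ Quinn ∩ Hiro ∩ Oksana: 08:55–09:15, 12:35–13:05, 13:35–14:10.
Chen ∩ Quinn ∩ Hiro ∩ Oksana ∩ Gita: 08:55–09:15, 12:50–13:05, 13:35–14:10.
Total common minutes: 20 + 15 + 35 = 70.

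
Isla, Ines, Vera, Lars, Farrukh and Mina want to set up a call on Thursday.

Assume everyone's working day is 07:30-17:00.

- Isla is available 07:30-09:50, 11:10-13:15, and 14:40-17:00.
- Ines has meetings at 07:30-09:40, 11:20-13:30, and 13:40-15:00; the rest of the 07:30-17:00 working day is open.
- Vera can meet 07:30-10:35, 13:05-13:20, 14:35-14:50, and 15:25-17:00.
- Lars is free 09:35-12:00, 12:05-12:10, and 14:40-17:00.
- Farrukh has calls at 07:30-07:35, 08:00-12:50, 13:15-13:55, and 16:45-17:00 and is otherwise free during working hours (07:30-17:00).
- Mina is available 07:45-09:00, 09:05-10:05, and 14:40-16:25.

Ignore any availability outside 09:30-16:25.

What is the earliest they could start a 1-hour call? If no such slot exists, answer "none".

Ines free within 07:30–17:00: 09:40–11:20, 13:30–13:40, 15:00–17:00.
Farrukh free within 07:30–17:00: 07:35–08:00, 12:50–13:15, 13:55–16:45.
Isla ∩ Ines: 09:40–09:50, 11:10–11:20, 15:00–17:00.
Isla ∩ Ines ∩ Vera: 09:40–09:50, 15:25–17:00.
Isla ∩ Ines ∩ Vera ∩ Lars: 09:40–09:50, 15:25–17:00.
Isla ∩ Ines ∩ Vera ∩ Lars ∩ Farrukh: 15:25–16:45.
Isla ∩ Ines ∩ Vera ∩ Lars ∩ Farrukh ∩ Mina: 15:25–16:25.
Restricted to 09:30–16:25: 15:25–16:25.
Windows ≥ 60 min: 15:25–16:25.
Earliest such window starts at 15:25.

15:25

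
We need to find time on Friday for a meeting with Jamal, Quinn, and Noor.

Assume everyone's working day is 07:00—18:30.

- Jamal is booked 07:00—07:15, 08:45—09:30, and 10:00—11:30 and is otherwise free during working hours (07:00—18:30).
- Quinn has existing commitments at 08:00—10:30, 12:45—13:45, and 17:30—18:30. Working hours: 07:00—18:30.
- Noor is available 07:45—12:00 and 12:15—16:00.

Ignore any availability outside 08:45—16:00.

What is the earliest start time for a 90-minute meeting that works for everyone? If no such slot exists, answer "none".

Jamal free within 07:00–18:30: 07:15–08:45, 09:30–10:00, 11:30–18:30.
Quinn free within 07:00–18:30: 07:00–08:00, 10:30–12:45, 13:45–17:30.
Jamal ∩ Quinn: 07:15–08:00, 11:30–12:45, 13:45–17:30.
Jamal ∩ Quinn ∩ Noor: 07:45–08:00, 11:30–12:00, 12:15–12:45, 13:45–16:00.
Restricted to 08:45–16:00: 11:30–12:00, 12:15–12:45, 13:45–16:00.
Windows ≥ 90 min: 13:45–16:00.
Earliest such window starts at 13:45.

13:45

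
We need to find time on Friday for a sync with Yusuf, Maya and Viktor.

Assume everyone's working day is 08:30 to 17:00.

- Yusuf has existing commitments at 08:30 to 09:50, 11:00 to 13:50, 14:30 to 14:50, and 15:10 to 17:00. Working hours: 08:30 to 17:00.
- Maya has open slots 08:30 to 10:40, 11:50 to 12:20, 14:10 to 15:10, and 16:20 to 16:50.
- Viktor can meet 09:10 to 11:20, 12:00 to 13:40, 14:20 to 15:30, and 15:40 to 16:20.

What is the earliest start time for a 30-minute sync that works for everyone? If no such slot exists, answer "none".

09:50

Yusuf free within 08:30–17:00: 09:50–11:00, 13:50–14:30, 14:50–15:10.
Yusuf ∩ Maya: 09:50–10:40, 14:10–14:30, 14:50–15:10.
Yusuf ∩ Maya ∩ Viktor: 09:50–10:40, 14:20–14:30, 14:50–15:10.
Windows ≥ 30 min: 09:50–10:40.
Earliest such window starts at 09:50.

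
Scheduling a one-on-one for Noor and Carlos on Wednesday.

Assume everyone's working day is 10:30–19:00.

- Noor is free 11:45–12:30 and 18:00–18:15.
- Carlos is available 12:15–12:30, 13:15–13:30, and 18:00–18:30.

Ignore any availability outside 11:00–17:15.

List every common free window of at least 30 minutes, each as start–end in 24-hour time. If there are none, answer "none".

none

Noor ∩ Carlos: 12:15–12:30, 18:00–18:15.
Restricted to 11:00–17:15: 12:15–12:30.
Windows ≥ 30 min: (none).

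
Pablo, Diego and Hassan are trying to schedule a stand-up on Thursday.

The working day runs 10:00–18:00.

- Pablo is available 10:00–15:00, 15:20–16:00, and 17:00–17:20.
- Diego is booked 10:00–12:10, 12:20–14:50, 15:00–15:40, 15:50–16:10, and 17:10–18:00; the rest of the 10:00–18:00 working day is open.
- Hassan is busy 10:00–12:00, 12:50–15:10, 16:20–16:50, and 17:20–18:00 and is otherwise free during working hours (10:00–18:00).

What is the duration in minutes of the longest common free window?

Diego free within 10:00–18:00: 12:10–12:20, 14:50–15:00, 15:40–15:50, 16:10–17:10.
Hassan free within 10:00–18:00: 12:00–12:50, 15:10–16:20, 16:50–17:20.
Pablo ∩ Diego: 12:10–12:20, 14:50–15:00, 15:40–15:50, 17:00–17:10.
Pablo ∩ Diego ∩ Hassan: 12:10–12:20, 15:40–15:50, 17:00–17:10.
Common window lengths: 10, 10, 10 min; longest is 10.

10 minutes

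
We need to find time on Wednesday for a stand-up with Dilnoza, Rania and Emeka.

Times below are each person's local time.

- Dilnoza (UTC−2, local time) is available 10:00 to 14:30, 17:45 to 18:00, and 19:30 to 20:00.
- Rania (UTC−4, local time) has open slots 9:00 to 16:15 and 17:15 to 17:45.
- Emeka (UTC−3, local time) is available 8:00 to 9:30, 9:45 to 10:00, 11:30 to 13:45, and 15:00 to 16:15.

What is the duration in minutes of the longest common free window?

Dilnoza → UTC: 12:00–16:30, 19:45–20:00, 21:30–22:00.
Rania → UTC: 13:00–20:15, 21:15–21:45.
Emeka → UTC: 11:00–12:30, 12:45–13:00, 14:30–16:45, 18:00–19:15.
Dilnoza ∩ Rania: 13:00–16:30, 19:45–20:00, 21:30–21:45.
Dilnoza ∩ Rania ∩ Emeka: 14:30–16:30.
Single common window of 120 minutes.

120 minutes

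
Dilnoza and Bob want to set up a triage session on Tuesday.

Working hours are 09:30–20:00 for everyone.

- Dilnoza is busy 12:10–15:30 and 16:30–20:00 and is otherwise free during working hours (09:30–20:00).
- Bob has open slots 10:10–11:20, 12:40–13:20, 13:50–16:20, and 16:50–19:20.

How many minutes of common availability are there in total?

Dilnoza free within 09:30–20:00: 09:30–12:10, 15:30–16:30.
Dilnoza ∩ Bob: 10:10–11:20, 15:30–16:20.
Total common minutes: 70 + 50 = 120.

120 minutes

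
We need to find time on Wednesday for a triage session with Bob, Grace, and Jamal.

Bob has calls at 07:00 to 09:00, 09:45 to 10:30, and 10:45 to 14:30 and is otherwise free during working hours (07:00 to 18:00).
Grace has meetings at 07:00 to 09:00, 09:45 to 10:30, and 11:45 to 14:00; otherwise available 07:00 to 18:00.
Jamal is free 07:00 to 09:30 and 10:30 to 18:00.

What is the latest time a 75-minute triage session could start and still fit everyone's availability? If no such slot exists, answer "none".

16:45

Bob free within 07:00–18:00: 09:00–09:45, 10:30–10:45, 14:30–18:00.
Grace free within 07:00–18:00: 09:00–09:45, 10:30–11:45, 14:00–18:00.
Bob ∩ Grace: 09:00–09:45, 10:30–10:45, 14:30–18:00.
Bob ∩ Grace ∩ Jamal: 09:00–09:30, 10:30–10:45, 14:30–18:00.
Windows ≥ 75 min: 14:30–18:00.
Latest start in the last window 14:30–18:00 is 18:00 − 75 min = 16:45.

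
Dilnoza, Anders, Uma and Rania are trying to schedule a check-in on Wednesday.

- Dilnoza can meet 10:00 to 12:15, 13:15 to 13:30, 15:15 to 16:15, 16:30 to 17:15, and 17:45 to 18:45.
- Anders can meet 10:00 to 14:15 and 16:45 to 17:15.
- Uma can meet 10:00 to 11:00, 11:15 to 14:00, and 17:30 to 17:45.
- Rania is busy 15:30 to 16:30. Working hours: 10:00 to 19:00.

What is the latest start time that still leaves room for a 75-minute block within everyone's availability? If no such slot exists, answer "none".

none

Rania free within 10:00–19:00: 10:00–15:30, 16:30–19:00.
Dilnoza ∩ Anders: 10:00–12:15, 13:15–13:30, 16:45–17:15.
Dilnoza ∩ Anders ∩ Uma: 10:00–11:00, 11:15–12:15, 13:15–13:30.
Dilnoza ∩ Anders ∩ Uma ∩ Rania: 10:00–11:00, 11:15–12:15, 13:15–13:30.
Windows ≥ 75 min: (none).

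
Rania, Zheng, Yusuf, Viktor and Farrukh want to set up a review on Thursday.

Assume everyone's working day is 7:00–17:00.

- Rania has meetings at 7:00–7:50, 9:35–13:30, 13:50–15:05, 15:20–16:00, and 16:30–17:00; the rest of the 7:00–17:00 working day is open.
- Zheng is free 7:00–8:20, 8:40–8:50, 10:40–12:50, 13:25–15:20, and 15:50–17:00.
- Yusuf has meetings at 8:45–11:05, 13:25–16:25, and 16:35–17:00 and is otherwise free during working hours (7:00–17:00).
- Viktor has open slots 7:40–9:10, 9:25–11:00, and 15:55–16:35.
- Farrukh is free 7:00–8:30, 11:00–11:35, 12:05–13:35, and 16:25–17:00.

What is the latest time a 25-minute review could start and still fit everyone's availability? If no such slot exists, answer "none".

Rania free within 07:00–17:00: 07:50–09:35, 13:30–13:50, 15:05–15:20, 16:00–16:30.
Yusuf free within 07:00–17:00: 07:00–08:45, 11:05–13:25, 16:25–16:35.
Rania ∩ Zheng: 07:50–08:20, 08:40–08:50, 13:30–13:50, 15:05–15:20, 16:00–16:30.
Rania ∩ Zheng ∩ Yusuf: 07:50–08:20, 08:40–08:45, 16:25–16:30.
Rania ∩ Zheng ∩ Yusuf ∩ Viktor: 07:50–08:20, 08:40–08:45, 16:25–16:30.
Rania ∩ Zheng ∩ Yusuf ∩ Viktor ∩ Farrukh: 07:50–08:20, 16:25–16:30.
Windows ≥ 25 min: 07:50–08:20.
Latest start in the last window 07:50–08:20 is 08:20 − 25 min = 07:55.

07:55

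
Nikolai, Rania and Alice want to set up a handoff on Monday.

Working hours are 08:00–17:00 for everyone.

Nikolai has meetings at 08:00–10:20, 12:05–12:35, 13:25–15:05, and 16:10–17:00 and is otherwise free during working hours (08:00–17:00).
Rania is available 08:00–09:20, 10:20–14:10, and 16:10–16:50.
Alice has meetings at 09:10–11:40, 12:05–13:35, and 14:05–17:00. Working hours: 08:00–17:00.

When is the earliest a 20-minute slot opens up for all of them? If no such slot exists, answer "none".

11:40

Nikolai free within 08:00–17:00: 10:20–12:05, 12:35–13:25, 15:05–16:10.
Alice free within 08:00–17:00: 08:00–09:10, 11:40–12:05, 13:35–14:05.
Nikolai ∩ Rania: 10:20–12:05, 12:35–13:25.
Nikolai ∩ Rania ∩ Alice: 11:40–12:05.
Windows ≥ 20 min: 11:40–12:05.
Earliest such window starts at 11:40.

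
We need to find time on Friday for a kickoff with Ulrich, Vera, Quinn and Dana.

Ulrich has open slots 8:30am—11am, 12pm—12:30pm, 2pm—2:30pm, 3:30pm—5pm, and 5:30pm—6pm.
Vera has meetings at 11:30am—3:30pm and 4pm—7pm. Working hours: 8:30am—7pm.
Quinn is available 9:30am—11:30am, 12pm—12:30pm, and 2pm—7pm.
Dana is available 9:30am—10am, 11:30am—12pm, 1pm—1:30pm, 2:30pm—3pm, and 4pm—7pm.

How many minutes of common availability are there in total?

Vera free within 08:30–19:00: 08:30–11:30, 15:30–16:00.
Ulrich ∩ Vera: 08:30–11:00, 15:30–16:00.
Ulrich ∩ Vera ∩ Quinn: 09:30–11:00, 15:30–16:00.
Ulrich ∩ Vera ∩ Quinn ∩ Dana: 09:30–10:00.
Total common minutes: 30.

30 minutes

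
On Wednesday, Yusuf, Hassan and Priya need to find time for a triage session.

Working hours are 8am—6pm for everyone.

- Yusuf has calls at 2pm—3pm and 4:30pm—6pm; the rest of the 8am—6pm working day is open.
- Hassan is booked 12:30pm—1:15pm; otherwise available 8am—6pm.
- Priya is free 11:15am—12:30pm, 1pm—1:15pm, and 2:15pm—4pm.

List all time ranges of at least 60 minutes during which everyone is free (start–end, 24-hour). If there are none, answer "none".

11:15–12:30, 15:00–16:00

Yusuf free within 08:00–18:00: 08:00–14:00, 15:00–16:30.
Hassan free within 08:00–18:00: 08:00–12:30, 13:15–18:00.
Yusuf ∩ Hassan: 08:00–12:30, 13:15–14:00, 15:00–16:30.
Yusuf ∩ Hassan ∩ Priya: 11:15–12:30, 15:00–16:00.
Windows ≥ 60 min: 11:15–12:30, 15:00–16:00.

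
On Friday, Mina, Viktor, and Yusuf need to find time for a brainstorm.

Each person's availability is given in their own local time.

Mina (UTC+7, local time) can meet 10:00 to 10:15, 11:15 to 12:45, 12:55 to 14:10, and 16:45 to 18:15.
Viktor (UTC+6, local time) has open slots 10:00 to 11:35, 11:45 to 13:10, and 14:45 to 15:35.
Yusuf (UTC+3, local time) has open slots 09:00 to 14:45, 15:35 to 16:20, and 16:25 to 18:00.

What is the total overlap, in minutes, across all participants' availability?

Mina → UTC: 03:00–03:15, 04:15–05:45, 05:55–07:10, 09:45–11:15.
Viktor → UTC: 04:00–05:35, 05:45–07:10, 08:45–09:35.
Yusuf → UTC: 06:00–11:45, 12:35–13:20, 13:25–15:00.
Mina ∩ Viktor: 04:15–05:35, 05:55–07:10.
Mina ∩ Viktor ∩ Yusuf: 06:00–07:10.
Total common minutes: 70.

70 minutes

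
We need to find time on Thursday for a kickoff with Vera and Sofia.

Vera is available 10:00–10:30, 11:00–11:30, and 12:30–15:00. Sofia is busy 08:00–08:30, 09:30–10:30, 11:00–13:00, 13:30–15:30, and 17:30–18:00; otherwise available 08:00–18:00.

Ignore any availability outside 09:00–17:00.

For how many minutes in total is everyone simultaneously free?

30 minutes

Sofia free within 08:00–18:00: 08:30–09:30, 10:30–11:00, 13:00–13:30, 15:30–17:30.
Vera ∩ Sofia: 13:00–13:30.
Restricted to 09:00–17:00: 13:00–13:30.
Total common minutes: 30.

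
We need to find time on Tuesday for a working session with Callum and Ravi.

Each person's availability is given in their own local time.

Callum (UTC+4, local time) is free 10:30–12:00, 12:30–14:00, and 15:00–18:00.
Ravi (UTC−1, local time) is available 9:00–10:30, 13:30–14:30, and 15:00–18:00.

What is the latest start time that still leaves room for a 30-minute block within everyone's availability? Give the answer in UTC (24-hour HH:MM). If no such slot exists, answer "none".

Callum → UTC: 06:30–08:00, 08:30–10:00, 11:00–14:00.
Ravi → UTC: 10:00–11:30, 14:30–15:30, 16:00–19:00.
Callum ∩ Ravi: 11:00–11:30.
Windows ≥ 30 min: 11:00–11:30.
Latest start in the last window 11:00–11:30 is 11:30 − 30 min = 11:00.

11:00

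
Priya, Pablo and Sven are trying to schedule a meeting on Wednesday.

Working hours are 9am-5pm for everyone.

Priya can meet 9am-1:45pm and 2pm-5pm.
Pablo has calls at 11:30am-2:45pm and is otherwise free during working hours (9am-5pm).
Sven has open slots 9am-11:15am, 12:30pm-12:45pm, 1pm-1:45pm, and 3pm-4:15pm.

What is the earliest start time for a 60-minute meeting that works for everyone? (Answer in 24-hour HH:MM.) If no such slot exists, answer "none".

Pablo free within 09:00–17:00: 09:00–11:30, 14:45–17:00.
Priya ∩ Pablo: 09:00–11:30, 14:45–17:00.
Priya ∩ Pablo ∩ Sven: 09:00–11:15, 15:00–16:15.
Windows ≥ 60 min: 09:00–11:15, 15:00–16:15.
Earliest such window starts at 09:00.

09:00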